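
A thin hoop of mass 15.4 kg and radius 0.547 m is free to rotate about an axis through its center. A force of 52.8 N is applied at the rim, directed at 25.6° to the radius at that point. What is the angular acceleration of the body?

I = MR² = (15.4)(0.547)² = 4.608 kg·m².
Only the tangential component produces torque: τ = F R sinθ = (52.8)(0.547) sin 25.6° = 12.48 N·m.
Newton's second law for rotation, τ = Iα, gives α = τ/I = 12.48/4.608 = 2.708 rad/s².

α ≈ 2.71 rad/s²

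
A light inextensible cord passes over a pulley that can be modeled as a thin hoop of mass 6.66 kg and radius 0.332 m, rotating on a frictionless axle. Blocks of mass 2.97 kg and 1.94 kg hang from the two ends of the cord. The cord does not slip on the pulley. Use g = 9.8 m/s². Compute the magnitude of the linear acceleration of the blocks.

a ≈ 0.872 m/s²

I = MR² = (6.66)(0.332)² = 0.7341 kg·m².
Heavier block: m₁g − T₁ = m₁a. Lighter block: T₂ − m₂g = m₂a.
Pulley: (T₁ − T₂)R = Iα = I(a/R), so T₁ − T₂ = (I/R²)a = 1·M_p a = 6.660·a.
Adding the three: (m₁ − m₂)g = (m₁ + m₂ + 6.660)a, so a = (2.97 − 1.94)(9.8)/(2.97 + 1.94 + 6.660) = 0.8724 m/s².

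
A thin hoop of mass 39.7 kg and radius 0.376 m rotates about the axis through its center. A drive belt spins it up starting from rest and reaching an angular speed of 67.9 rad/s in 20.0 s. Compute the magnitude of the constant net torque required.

τ ≈ 19.1 N·m

I = MR² = (39.7)(0.376)² = 5.613 kg·m².
α = Δω/Δt = (67.9 − 0)/20.0 = 3.395 rad/s².
τ = Iα = (5.613)(3.395) = 19.05 N·m.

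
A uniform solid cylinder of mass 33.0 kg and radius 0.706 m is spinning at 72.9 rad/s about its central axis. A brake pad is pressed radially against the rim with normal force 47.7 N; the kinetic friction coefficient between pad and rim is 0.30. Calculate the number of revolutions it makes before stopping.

I = ½MR² = (1/2)(33.0)(0.706)² = 8.224 kg·m².
Friction force f = μN = (0.30)(47.7) = 14.31 N at the rim; torque magnitude τ = fR = 10.10 N·m, opposing ω.
|α| = τ/I = 10.10/8.224 = 1.228 rad/s² (deceleration).
ω² = ω₀² − 2|α|θ with ω = 0 ⇒ θ = ω₀²/(2|α|) = 2163 rad = 344.3 rev.

≈ 344 revolutions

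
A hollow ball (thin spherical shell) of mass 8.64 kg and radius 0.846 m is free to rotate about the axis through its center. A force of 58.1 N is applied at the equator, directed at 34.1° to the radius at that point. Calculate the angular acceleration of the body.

I = (2/3)MR² = (2/3)(8.64)(0.846)² = 4.123 kg·m².
Only the tangential component produces torque: τ = F R sinθ = (58.1)(0.846) sin 34.1° = 27.56 N·m.
Newton's second law for rotation, τ = Iα, gives α = τ/I = 27.56/4.123 = 6.684 rad/s².

α ≈ 6.68 rad/s²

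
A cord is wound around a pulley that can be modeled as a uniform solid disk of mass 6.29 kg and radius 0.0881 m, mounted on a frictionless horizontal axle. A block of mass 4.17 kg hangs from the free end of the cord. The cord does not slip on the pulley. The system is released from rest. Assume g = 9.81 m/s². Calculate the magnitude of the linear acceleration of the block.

I = ½MR² = (1/2)(6.29)(0.0881)² = 0.02441 kg·m².
Block: mg − T = ma. Pulley: TR = Iα. No-slip: a = αR, so T = (I/R²)a = 3.145·a.
Then mg = (m + 3.145)a, so a = (4.17)(9.81)/(4.17 + 3.145) = 5.592 m/s².

a ≈ 5.59 m/s²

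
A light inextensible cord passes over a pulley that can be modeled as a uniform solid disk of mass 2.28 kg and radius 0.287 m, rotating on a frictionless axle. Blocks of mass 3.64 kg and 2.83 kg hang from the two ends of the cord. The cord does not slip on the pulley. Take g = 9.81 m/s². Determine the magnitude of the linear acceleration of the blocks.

I = ½MR² = (1/2)(2.28)(0.287)² = 0.09390 kg·m².
Heavier block: m₁g − T₁ = m₁a. Lighter block: T₂ − m₂g = m₂a.
Pulley: (T₁ − T₂)R = Iα = I(a/R), so T₁ − T₂ = (I/R²)a = (1/2)M_p a = 1.140·a.
Adding the three: (m₁ − m₂)g = (m₁ + m₂ + 1.140)a, so a = (3.64 − 2.83)(9.81)/(3.64 + 2.83 + 1.140) = 1.044 m/s².

a ≈ 1.04 m/s²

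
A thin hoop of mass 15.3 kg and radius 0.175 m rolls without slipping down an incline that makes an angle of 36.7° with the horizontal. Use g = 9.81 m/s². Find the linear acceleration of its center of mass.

a ≈ 2.93 m/s²

Translation along the incline: Mg sinθ − f = Ma.
Rotation about the center: fR = Iα with I = MR². No-slip gives a = αR, so f = (I/R²)a = M a.
Substituting: Mg sinθ = (1 + 1.000)Ma, so a = g sinθ/(1 + 1.000) = (9.81) sin 36.7° / 2.000 = 2.931 m/s².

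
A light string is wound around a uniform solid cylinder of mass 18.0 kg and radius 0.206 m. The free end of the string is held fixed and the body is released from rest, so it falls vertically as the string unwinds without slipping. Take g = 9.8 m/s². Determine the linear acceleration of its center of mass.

Translation: Mg − T = Ma. Rotation about the center: TR = Iα with I = ½MR².
With a = αR: T = (I/R²)a = (1/2)M a, so Mg = (1 + 0.5000)Ma.
a = g/(1 + 0.5000) = 9.8/1.500 = 6.533 m/s².

a ≈ 6.53 m/s²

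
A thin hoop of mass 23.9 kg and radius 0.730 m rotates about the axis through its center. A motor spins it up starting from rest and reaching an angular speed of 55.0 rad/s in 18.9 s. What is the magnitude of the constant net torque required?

τ ≈ 37.1 N·m

I = MR² = (23.9)(0.730)² = 12.74 kg·m².
α = Δω/Δt = (55.0 − 0)/18.9 = 2.910 rad/s².
τ = Iα = (12.74)(2.910) = 37.06 N·m.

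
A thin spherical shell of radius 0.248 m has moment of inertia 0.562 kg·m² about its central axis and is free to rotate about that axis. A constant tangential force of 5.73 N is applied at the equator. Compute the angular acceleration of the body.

α ≈ 2.53 rad/s²

τ = F R = (5.73)(0.248) = 1.421 N·m.
Newton's second law for rotation, τ = Iα, gives α = τ/I = 1.421/0.5620 = 2.529 rad/s².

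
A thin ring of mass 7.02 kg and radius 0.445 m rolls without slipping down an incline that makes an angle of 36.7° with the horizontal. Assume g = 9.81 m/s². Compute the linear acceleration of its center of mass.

Translation along the incline: Mg sinθ − f = Ma.
Rotation about the center: fR = Iα with I = MR². No-slip gives a = αR, so f = (I/R²)a = M a.
Substituting: Mg sinθ = (1 + 1.000)Ma, so a = g sinθ/(1 + 1.000) = (9.81) sin 36.7° / 2.000 = 2.931 m/s².

a ≈ 2.93 m/s²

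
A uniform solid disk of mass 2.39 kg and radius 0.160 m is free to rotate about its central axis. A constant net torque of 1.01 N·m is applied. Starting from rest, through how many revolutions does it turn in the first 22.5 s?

I = ½MR² = (1/2)(2.39)(0.160)² = 0.03059 kg·m².
α = τ/I = 1.01/0.03059 = 33.02 rad/s².
θ = ½αt² = ½(33.02)(22.5)² = 8357 rad.
Revolutions = θ/(2π) = 1330.

≈ 1330 revolutions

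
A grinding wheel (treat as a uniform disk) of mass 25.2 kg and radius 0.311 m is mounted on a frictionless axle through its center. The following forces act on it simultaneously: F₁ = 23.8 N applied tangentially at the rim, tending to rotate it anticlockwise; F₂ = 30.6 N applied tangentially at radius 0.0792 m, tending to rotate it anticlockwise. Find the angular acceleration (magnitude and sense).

I = ½MR² = (1/2)(25.2)(0.311)² = 1.219 kg·m².
Taking anticlockwise as positive: τ₁ = +(23.8)(0.311) = +7.402 N·m; τ₂ = +(30.6)(0.0792) = +2.424 N·m.
Net torque τ = 9.825 N·m.
α = τ/I = 9.825/1.219 = 8.062 rad/s².

α ≈ 8.06 rad/s², anticlockwise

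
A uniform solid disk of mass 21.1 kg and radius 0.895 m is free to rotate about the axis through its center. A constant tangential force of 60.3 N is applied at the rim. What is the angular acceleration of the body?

I = ½MR² = (1/2)(21.1)(0.895)² = 8.451 kg·m².
τ = F R = (60.3)(0.895) = 53.97 N·m.
From τ = Iα: α = 53.97/8.451 = 6.386 rad/s².

α ≈ 6.39 rad/s²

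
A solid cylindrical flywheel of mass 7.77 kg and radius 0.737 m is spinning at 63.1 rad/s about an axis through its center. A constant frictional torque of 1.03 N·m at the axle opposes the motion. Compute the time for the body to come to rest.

t ≈ 129 s

I = ½MR² = (1/2)(7.77)(0.737)² = 2.110 kg·m².
The net torque has magnitude 1.03 N·m, opposing ω.
|α| = τ/I = 1.030/2.110 = 0.4881 rad/s² (deceleration).
0 = ω₀ − |α|t ⇒ t = ω₀/|α| = 63.1/0.4881 = 129.3 s.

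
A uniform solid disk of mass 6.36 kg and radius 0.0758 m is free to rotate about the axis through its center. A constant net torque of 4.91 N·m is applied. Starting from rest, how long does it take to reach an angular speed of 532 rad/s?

t ≈ 1.98 s

I = ½MR² = (1/2)(6.36)(0.0758)² = 0.01827 kg·m².
α = τ/I = 4.91/0.01827 = 268.7 rad/s².
ω = αt ⇒ t = ω/α = 532/268.7 = 1.980 s.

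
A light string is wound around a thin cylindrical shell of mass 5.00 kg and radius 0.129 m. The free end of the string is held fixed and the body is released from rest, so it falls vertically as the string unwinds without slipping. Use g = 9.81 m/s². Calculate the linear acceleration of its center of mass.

a ≈ 4.91 m/s²

Translation: Mg − T = Ma. Rotation about the center: TR = Iα with I = MR².
With a = αR: T = (I/R²)a = M a, so Mg = (1 + 1.000)Ma.
a = g/(1 + 1.000) = 9.81/2.000 = 4.905 m/s².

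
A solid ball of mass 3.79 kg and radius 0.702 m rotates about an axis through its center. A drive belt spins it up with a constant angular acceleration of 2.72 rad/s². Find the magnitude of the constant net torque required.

τ ≈ 2.03 N·m

I = (2/5)MR² = (2/5)(3.79)(0.702)² = 0.7471 kg·m².
τ = Iα = (0.7471)(2.720) = 2.032 N·m.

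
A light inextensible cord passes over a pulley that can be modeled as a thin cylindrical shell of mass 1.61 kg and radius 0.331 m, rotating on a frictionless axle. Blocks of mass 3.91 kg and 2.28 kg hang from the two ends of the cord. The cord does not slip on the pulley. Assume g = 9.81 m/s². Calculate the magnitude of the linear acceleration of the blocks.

I = MR² = (1.61)(0.331)² = 0.1764 kg·m².
Heavier block: m₁g − T₁ = m₁a. Lighter block: T₂ − m₂g = m₂a.
Pulley: (T₁ − T₂)R = Iα = I(a/R), so T₁ − T₂ = (I/R²)a = 1·M_p a = 1.610·a.
Adding the three: (m₁ − m₂)g = (m₁ + m₂ + 1.610)a, so a = (3.91 − 2.28)(9.81)/(3.91 + 2.28 + 1.610) = 2.050 m/s².

a ≈ 2.05 m/s²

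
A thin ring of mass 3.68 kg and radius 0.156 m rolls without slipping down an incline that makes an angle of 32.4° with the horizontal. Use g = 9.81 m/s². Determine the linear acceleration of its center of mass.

Translation along the incline: Mg sinθ − f = Ma.
Rotation about the center: fR = Iα with I = MR². No-slip gives a = αR, so f = (I/R²)a = M a.
Substituting: Mg sinθ = (1 + 1.000)Ma, so a = g sinθ/(1 + 1.000) = (9.81) sin 32.4° / 2.000 = 2.628 m/s².

a ≈ 2.63 m/s²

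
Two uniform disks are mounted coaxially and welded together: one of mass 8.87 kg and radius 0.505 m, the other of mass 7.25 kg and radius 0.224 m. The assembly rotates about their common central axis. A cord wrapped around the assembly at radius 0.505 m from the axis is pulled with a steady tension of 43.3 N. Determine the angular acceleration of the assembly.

α ≈ 16.7 rad/s²

I = ½M₁R₁² + ½M₂R₂² = ½(8.87)(0.505)² + ½(7.25)(0.224)² = 1.313 kg·m².
τ = F r = (43.3)(0.505) = 21.87 N·m.
α = τ/I = 21.87/1.313 = 16.65 rad/s².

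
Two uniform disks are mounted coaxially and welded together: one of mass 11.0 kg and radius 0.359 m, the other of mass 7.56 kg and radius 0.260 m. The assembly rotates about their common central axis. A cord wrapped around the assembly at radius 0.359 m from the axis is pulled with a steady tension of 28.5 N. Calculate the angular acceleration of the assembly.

I = ½M₁R₁² + ½M₂R₂² = ½(11.0)(0.359)² + ½(7.56)(0.260)² = 0.9644 kg·m².
τ = F r = (28.5)(0.359) = 10.23 N·m.
α = τ/I = 10.23/0.9644 = 10.61 rad/s².

α ≈ 10.6 rad/s²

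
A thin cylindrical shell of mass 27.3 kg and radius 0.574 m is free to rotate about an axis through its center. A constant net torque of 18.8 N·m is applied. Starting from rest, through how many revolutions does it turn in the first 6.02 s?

≈ 6.03 revolutions

I = MR² = (27.3)(0.574)² = 8.995 kg·m².
α = τ/I = 18.8/8.995 = 2.090 rad/s².
θ = ½αt² = ½(2.090)(6.02)² = 37.87 rad.
Revolutions = θ/(2π) = 6.028.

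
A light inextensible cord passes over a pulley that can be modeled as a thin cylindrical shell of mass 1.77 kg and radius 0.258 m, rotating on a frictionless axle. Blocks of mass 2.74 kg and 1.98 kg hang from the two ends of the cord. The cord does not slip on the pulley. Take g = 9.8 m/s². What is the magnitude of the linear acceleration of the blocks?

I = MR² = (1.77)(0.258)² = 0.1178 kg·m².
Heavier block: m₁g − T₁ = m₁a. Lighter block: T₂ − m₂g = m₂a.
Pulley: (T₁ − T₂)R = Iα = I(a/R), so T₁ − T₂ = (I/R²)a = 1·M_p a = 1.770·a.
Adding the three: (m₁ − m₂)g = (m₁ + m₂ + 1.770)a, so a = (2.74 − 1.98)(9.8)/(2.74 + 1.98 + 1.770) = 1.148 m/s².

a ≈ 1.15 m/s²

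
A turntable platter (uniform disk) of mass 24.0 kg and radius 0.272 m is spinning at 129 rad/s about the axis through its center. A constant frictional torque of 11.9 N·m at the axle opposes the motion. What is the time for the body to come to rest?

t ≈ 9.62 s

I = ½MR² = (1/2)(24.0)(0.272)² = 0.8878 kg·m².
The net torque has magnitude 11.9 N·m, opposing ω.
|α| = τ/I = 11.90/0.8878 = 13.40 rad/s² (deceleration).
0 = ω₀ − |α|t ⇒ t = ω₀/|α| = 129/13.40 = 9.624 s.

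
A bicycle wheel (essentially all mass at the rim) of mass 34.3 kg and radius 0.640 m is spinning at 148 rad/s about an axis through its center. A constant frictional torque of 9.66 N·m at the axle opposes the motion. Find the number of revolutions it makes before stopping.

I = MR² = (34.3)(0.640)² = 14.05 kg·m².
The net torque has magnitude 9.66 N·m, opposing ω.
|α| = τ/I = 9.660/14.05 = 0.6876 rad/s² (deceleration).
ω² = ω₀² − 2|α|θ with ω = 0 ⇒ θ = ω₀²/(2|α|) = 15930 rad = 2535 rev.

≈ 2540 revolutions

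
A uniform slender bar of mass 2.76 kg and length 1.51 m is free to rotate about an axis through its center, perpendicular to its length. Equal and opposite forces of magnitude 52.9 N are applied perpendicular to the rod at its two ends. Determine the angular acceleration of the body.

I = (1/12)ML² = (1/12)(2.76)(1.51)² = 0.5244 kg·m².
The couple gives τ = F·(L/2) + F·(L/2) = F L = (52.9)(1.51) = 79.88 N·m.
Newton's second law for rotation, τ = Iα, gives α = τ/I = 79.88/0.5244 = 152.3 rad/s².

α ≈ 152 rad/s²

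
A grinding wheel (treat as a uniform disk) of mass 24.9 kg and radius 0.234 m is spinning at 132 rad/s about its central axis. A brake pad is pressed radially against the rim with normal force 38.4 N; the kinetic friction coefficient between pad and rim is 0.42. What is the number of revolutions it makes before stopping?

≈ 250 revolutions

I = ½MR² = (1/2)(24.9)(0.234)² = 0.6817 kg·m².
Friction force f = μN = (0.42)(38.4) = 16.13 N at the rim; torque magnitude τ = fR = 3.774 N·m, opposing ω.
|α| = τ/I = 3.774/0.6817 = 5.536 rad/s² (deceleration).
ω² = ω₀² − 2|α|θ with ω = 0 ⇒ θ = ω₀²/(2|α|) = 1574 rad = 250.5 rev.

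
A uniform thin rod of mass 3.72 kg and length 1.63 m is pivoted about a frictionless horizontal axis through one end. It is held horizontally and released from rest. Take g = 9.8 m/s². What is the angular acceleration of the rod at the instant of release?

About the pivot, I = (1/3)ML² = (1/3)(3.72)(1.63)² = 3.295 kg·m².
The weight acts at the center, a distance L/2 = 0.8150 m from the pivot; τ = Mg(L/2) = 29.71 N·m.
α = τ/I = 29.71/3.295 = 9.018 rad/s².

α ≈ 9.02 rad/s²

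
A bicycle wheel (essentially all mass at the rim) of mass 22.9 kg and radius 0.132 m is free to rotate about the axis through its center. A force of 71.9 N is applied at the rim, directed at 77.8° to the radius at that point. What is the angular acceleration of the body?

α ≈ 23.2 rad/s²

I = MR² = (22.9)(0.132)² = 0.3990 kg·m².
Only the tangential component produces torque: τ = F R sinθ = (71.9)(0.132) sin 77.8° = 9.276 N·m.
From τ = Iα: α = 9.276/0.3990 = 23.25 rad/s².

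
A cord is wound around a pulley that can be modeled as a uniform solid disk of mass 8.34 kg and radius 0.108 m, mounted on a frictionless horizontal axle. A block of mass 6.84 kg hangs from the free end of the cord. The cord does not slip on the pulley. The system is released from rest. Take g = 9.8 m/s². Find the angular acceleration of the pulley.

α ≈ 56.4 rad/s²

I = ½MR² = (1/2)(8.34)(0.108)² = 0.04864 kg·m².
Block: mg − T = ma. Pulley: TR = Iα. No-slip: a = αR, so T = (I/R²)a = 4.170·a.
Then mg = (m + 4.170)a, so a = (6.84)(9.8)/(6.84 + 4.170) = 6.088 m/s².
α = a/R = 6.088/0.108 = 56.37 rad/s².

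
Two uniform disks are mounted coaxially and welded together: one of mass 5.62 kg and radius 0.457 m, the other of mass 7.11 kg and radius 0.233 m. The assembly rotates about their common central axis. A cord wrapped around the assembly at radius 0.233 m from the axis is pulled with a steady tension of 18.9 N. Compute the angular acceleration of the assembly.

I = ½M₁R₁² + ½M₂R₂² = ½(5.62)(0.457)² + ½(7.11)(0.233)² = 0.7799 kg·m².
τ = F r = (18.9)(0.233) = 4.404 N·m.
α = τ/I = 4.404/0.7799 = 5.647 rad/s².

α ≈ 5.65 rad/s²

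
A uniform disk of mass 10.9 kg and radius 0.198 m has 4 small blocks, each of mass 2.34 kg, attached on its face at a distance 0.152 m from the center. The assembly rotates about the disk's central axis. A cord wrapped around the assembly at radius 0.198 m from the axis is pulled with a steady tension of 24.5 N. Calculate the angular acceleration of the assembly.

I_disk = ½MR² = ½(10.9)(0.198)² = 0.2137 kg·m².
I_blocks = 4·m·r² = 4(2.34)(0.152)² = 0.2163 kg·m².
Total I = 0.4299 kg·m².
τ = F r = (24.5)(0.198) = 4.851 N·m.
α = τ/I = 4.851/0.4299 = 11.28 rad/s².

α ≈ 11.3 rad/s²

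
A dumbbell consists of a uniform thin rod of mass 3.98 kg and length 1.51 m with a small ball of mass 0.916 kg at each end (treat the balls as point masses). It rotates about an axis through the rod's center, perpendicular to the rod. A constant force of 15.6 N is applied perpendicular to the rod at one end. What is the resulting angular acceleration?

I_rod = (1/12)ML² = (1/12)(3.98)(1.51)² = 0.7562 kg·m².
I_balls = 2·m·(L/2)² = 2(0.916)(0.7550)² = 1.044 kg·m².
Total I = 1.801 kg·m².
τ = F·(L/2) = (15.6)(0.755) = 11.78 N·m.
α = τ/I = 11.78/1.801 = 6.541 rad/s².

α ≈ 6.54 rad/s²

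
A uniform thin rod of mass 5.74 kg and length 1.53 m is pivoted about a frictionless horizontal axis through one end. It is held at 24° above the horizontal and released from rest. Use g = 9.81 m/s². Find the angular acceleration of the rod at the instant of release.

α ≈ 8.79 rad/s²

About the pivot, I = (1/3)ML² = (1/3)(5.74)(1.53)² = 4.479 kg·m².
The weight acts at the center, a distance L/2 = 0.7650 m from the pivot; τ = Mg(L/2) cos 24° = 39.35 N·m.
α = τ/I = 39.35/4.479 = 8.786 rad/s².
(Equivalently α = (3g/(2L)) cos 24° = 8.786 rad/s².)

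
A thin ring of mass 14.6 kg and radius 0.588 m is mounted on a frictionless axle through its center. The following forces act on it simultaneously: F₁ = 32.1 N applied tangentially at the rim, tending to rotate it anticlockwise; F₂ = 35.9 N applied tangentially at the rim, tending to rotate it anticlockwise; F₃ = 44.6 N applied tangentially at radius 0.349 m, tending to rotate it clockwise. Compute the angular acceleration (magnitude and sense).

I = MR² = (14.6)(0.588)² = 5.048 kg·m².
Taking anticlockwise as positive: τ₁ = +(32.1)(0.588) = +18.87 N·m; τ₂ = +(35.9)(0.588) = +21.11 N·m; τ₃ = −(44.6)(0.349) = −15.57 N·m.
Net torque τ = 24.42 N·m.
α = τ/I = 24.42/5.048 = 4.837 rad/s².

α ≈ 4.84 rad/s², anticlockwise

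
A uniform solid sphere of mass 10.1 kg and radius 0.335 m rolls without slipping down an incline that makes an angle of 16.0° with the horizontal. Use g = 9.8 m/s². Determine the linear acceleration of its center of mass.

Translation along the incline: Mg sinθ − f = Ma.
Rotation about the center: fR = Iα with I = (2/5)MR². No-slip gives a = αR, so f = (I/R²)a = (2/5)M a.
Substituting: Mg sinθ = (1 + 0.4000)Ma, so a = g sinθ/(1 + 0.4000) = (9.8) sin 16.0° / 1.400 = 1.929 m/s².

a ≈ 1.93 m/s²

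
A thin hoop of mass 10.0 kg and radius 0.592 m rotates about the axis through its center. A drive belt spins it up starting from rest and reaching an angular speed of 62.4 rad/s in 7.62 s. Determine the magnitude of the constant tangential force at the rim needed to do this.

I = MR² = (10.0)(0.592)² = 3.505 kg·m².
α = Δω/Δt = (62.4 − 0)/7.62 = 8.189 rad/s².
The required torque is τ = Iα = (3.505)(8.189) = 28.70 N·m.
A tangential force at the rim gives τ = FR, so F = τ/R = 28.70/0.592 = 48.48 N.

F ≈ 48.5 N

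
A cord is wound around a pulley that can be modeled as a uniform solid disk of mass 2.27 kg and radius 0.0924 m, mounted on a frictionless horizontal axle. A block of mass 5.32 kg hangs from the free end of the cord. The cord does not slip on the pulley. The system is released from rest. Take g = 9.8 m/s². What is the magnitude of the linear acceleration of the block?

a ≈ 8.08 m/s²

I = ½MR² = (1/2)(2.27)(0.0924)² = 0.009690 kg·m².
Block: mg − T = ma. Pulley: TR = Iα. No-slip: a = αR, so T = (I/R²)a = 1.135·a.
Then mg = (m + 1.135)a, so a = (5.32)(9.8)/(5.32 + 1.135) = 8.077 m/s².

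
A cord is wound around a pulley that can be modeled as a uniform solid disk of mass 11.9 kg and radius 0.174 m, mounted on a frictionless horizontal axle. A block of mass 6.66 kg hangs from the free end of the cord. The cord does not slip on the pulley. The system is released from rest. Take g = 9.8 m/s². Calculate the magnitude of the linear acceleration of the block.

I = ½MR² = (1/2)(11.9)(0.174)² = 0.1801 kg·m².
Block: mg − T = ma. Pulley: TR = Iα. No-slip: a = αR, so T = (I/R²)a = 5.950·a.
Then mg = (m + 5.950)a, so a = (6.66)(9.8)/(6.66 + 5.950) = 5.176 m/s².

a ≈ 5.18 m/s²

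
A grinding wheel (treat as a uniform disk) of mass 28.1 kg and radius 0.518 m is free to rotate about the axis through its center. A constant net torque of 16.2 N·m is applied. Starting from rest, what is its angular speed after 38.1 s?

I = ½MR² = (1/2)(28.1)(0.518)² = 3.770 kg·m².
α = τ/I = 16.2/3.770 = 4.297 rad/s².
ω = ω₀ + αt = 0 + (4.297)(38.1) = 163.7 rad/s.

ω ≈ 164 rad/s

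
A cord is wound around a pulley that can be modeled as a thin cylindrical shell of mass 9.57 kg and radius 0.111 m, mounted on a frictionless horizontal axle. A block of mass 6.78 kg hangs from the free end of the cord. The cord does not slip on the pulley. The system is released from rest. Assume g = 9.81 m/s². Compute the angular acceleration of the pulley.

I = MR² = (9.57)(0.111)² = 0.1179 kg·m².
Block: mg − T = ma. Pulley: TR = Iα. No-slip: a = αR, so T = (I/R²)a = 9.570·a.
Then mg = (m + 9.570)a, so a = (6.78)(9.81)/(6.78 + 9.570) = 4.068 m/s².
α = a/R = 4.068/0.111 = 36.65 rad/s².

α ≈ 36.6 rad/s²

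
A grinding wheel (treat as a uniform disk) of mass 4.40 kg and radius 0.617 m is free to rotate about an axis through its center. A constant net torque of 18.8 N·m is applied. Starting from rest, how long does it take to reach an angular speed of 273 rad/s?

t ≈ 12.2 s

I = ½MR² = (1/2)(4.40)(0.617)² = 0.8375 kg·m².
α = τ/I = 18.8/0.8375 = 22.45 rad/s².
ω = αt ⇒ t = ω/α = 273/22.45 = 12.16 s.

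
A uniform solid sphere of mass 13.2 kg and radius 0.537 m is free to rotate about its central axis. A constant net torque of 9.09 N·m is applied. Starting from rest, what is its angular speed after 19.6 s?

ω ≈ 117 rad/s

I = (2/5)MR² = (2/5)(13.2)(0.537)² = 1.523 kg·m².
α = τ/I = 9.09/1.523 = 5.970 rad/s².
ω = ω₀ + αt = 0 + (5.970)(19.6) = 117.0 rad/s.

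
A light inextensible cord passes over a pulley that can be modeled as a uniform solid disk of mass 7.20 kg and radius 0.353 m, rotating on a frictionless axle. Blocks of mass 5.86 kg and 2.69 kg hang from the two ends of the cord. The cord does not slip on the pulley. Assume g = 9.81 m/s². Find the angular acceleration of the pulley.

I = ½MR² = (1/2)(7.20)(0.353)² = 0.4486 kg·m².
Heavier block: m₁g − T₁ = m₁a. Lighter block: T₂ − m₂g = m₂a.
Pulley: (T₁ − T₂)R = Iα = I(a/R), so T₁ − T₂ = (I/R²)a = (1/2)M_p a = 3.600·a.
Adding the three: (m₁ − m₂)g = (m₁ + m₂ + 3.600)a, so a = (5.86 − 2.69)(9.81)/(5.86 + 2.69 + 3.600) = 2.559 m/s².
α = a/R = 2.559/0.353 = 7.251 rad/s².

α ≈ 7.25 rad/s²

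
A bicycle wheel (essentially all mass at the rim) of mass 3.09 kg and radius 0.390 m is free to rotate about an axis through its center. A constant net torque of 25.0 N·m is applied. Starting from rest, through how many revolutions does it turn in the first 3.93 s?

I = MR² = (3.09)(0.390)² = 0.4700 kg·m².
α = τ/I = 25.0/0.4700 = 53.19 rad/s².
θ = ½αt² = ½(53.19)(3.93)² = 410.8 rad.
Revolutions = θ/(2π) = 65.38.

≈ 65.4 revolutions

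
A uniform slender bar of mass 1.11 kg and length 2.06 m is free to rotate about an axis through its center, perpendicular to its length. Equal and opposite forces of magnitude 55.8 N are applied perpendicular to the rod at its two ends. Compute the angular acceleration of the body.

α ≈ 293 rad/s²

I = (1/12)ML² = (1/12)(1.11)(2.06)² = 0.3925 kg·m².
The couple gives τ = F·(L/2) + F·(L/2) = F L = (55.8)(2.06) = 114.9 N·m.
From τ = Iα: α = 114.9/0.3925 = 292.8 rad/s².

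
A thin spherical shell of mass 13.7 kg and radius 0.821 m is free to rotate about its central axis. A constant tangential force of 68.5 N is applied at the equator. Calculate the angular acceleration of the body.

α ≈ 9.14 rad/s²

I = (2/3)MR² = (2/3)(13.7)(0.821)² = 6.156 kg·m².
τ = F R = (68.5)(0.821) = 56.24 N·m.
Newton's second law for rotation, τ = Iα, gives α = τ/I = 56.24/6.156 = 9.135 rad/s².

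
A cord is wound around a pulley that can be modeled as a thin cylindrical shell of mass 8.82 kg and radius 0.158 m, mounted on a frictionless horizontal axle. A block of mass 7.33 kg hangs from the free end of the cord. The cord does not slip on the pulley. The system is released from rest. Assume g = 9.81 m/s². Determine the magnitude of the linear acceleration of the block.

a ≈ 4.45 m/s²

I = MR² = (8.82)(0.158)² = 0.2202 kg·m².
Block: mg − T = ma. Pulley: TR = Iα. No-slip: a = αR, so T = (I/R²)a = 8.820·a.
Then mg = (m + 8.820)a, so a = (7.33)(9.81)/(7.33 + 8.820) = 4.452 m/s².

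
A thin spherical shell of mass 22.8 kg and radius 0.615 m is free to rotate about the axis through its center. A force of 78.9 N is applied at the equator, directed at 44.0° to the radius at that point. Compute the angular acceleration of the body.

α ≈ 5.86 rad/s²

I = (2/3)MR² = (2/3)(22.8)(0.615)² = 5.749 kg·m².
Only the tangential component produces torque: τ = F R sinθ = (78.9)(0.615) sin 44.0° = 33.71 N·m.
Newton's second law for rotation, τ = Iα, gives α = τ/I = 33.71/5.749 = 5.863 rad/s².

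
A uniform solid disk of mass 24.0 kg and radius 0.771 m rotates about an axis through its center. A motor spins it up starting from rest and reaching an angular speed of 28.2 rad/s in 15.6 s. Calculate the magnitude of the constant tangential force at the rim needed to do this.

I = ½MR² = (1/2)(24.0)(0.771)² = 7.133 kg·m².
α = Δω/Δt = (28.2 − 0)/15.6 = 1.808 rad/s².
The required torque is τ = Iα = (7.133)(1.808) = 12.89 N·m.
A tangential force at the rim gives τ = FR, so F = τ/R = 12.89/0.771 = 16.72 N.

F ≈ 16.7 N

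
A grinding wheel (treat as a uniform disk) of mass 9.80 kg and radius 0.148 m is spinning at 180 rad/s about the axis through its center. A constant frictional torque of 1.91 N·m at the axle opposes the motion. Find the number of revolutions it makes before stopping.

≈ 145 revolutions

I = ½MR² = (1/2)(9.80)(0.148)² = 0.1073 kg·m².
The net torque has magnitude 1.91 N·m, opposing ω.
|α| = τ/I = 1.910/0.1073 = 17.80 rad/s² (deceleration).
ω² = ω₀² − 2|α|θ with ω = 0 ⇒ θ = ω₀²/(2|α|) = 910.3 rad = 144.9 rev.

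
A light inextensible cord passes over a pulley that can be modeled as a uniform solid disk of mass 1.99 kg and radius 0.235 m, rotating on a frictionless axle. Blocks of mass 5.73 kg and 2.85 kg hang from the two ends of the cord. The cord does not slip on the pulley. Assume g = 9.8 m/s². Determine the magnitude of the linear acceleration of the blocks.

I = ½MR² = (1/2)(1.99)(0.235)² = 0.05495 kg·m².
Heavier block: m₁g − T₁ = m₁a. Lighter block: T₂ − m₂g = m₂a.
Pulley: (T₁ − T₂)R = Iα = I(a/R), so T₁ − T₂ = (I/R²)a = (1/2)M_p a = 0.9950·a.
Adding the three: (m₁ − m₂)g = (m₁ + m₂ + 0.9950)a, so a = (5.73 − 2.85)(9.8)/(5.73 + 2.85 + 0.9950) = 2.948 m/s².

a ≈ 2.95 m/s²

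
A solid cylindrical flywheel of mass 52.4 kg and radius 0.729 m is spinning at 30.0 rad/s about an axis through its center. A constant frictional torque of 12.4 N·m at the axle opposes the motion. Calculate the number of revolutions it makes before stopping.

≈ 80.4 revolutions

I = ½MR² = (1/2)(52.4)(0.729)² = 13.92 kg·m².
The net torque has magnitude 12.4 N·m, opposing ω.
|α| = τ/I = 12.40/13.92 = 0.8906 rad/s² (deceleration).
ω² = ω₀² − 2|α|θ with ω = 0 ⇒ θ = ω₀²/(2|α|) = 505.3 rad = 80.42 rev.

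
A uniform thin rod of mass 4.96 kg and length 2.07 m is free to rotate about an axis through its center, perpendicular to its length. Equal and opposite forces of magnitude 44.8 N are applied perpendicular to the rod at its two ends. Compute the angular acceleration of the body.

I = (1/12)ML² = (1/12)(4.96)(2.07)² = 1.771 kg·m².
The couple gives τ = F·(L/2) + F·(L/2) = F L = (44.8)(2.07) = 92.74 N·m.
Newton's second law for rotation, τ = Iα, gives α = τ/I = 92.74/1.771 = 52.36 rad/s².

α ≈ 52.4 rad/s²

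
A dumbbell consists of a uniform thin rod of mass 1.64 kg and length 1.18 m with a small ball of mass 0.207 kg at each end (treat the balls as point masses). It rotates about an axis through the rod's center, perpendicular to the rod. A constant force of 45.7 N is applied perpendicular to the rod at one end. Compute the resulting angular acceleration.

I_rod = (1/12)ML² = (1/12)(1.64)(1.18)² = 0.1903 kg·m².
I_balls = 2·m·(L/2)² = 2(0.207)(0.5900)² = 0.1441 kg·m².
Total I = 0.3344 kg·m².
τ = F·(L/2) = (45.7)(0.590) = 26.96 N·m.
α = τ/I = 26.96/0.3344 = 80.63 rad/s².

α ≈ 80.6 rad/s²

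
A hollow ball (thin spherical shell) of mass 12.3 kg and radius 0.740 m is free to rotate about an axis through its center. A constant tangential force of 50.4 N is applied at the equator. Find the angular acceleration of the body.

α ≈ 8.31 rad/s²

I = (2/3)MR² = (2/3)(12.3)(0.740)² = 4.490 kg·m².
τ = F R = (50.4)(0.740) = 37.30 N·m.
Newton's second law for rotation, τ = Iα, gives α = τ/I = 37.30/4.490 = 8.306 rad/s².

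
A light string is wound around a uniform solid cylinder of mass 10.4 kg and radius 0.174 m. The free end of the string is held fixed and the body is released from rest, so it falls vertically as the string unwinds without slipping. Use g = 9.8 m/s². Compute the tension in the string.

Translation: Mg − T = Ma. Rotation about the center: TR = Iα with I = ½MR².
With a = αR: T = (I/R²)a = (1/2)M a, so Mg = (1 + 0.5000)Ma.
a = g/(1 + 0.5000) = 9.8/1.500 = 6.533 m/s².
T = 0.5000·M·a = (0.5000)(10.4)(6.533) = 33.97 N.

T ≈ 34.0 N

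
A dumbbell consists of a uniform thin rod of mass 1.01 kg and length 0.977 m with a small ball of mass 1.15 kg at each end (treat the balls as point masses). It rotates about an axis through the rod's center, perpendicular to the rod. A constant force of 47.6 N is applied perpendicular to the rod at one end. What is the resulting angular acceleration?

I_rod = (1/12)ML² = (1/12)(1.01)(0.977)² = 0.08034 kg·m².
I_balls = 2·m·(L/2)² = 2(1.15)(0.4885)² = 0.5489 kg·m².
Total I = 0.6292 kg·m².
τ = F·(L/2) = (47.6)(0.488) = 23.25 N·m.
α = τ/I = 23.25/0.6292 = 36.96 rad/s².

α ≈ 37.0 rad/s²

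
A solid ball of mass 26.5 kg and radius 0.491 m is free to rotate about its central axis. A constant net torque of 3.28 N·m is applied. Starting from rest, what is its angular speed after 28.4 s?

ω ≈ 36.5 rad/s

I = (2/5)MR² = (2/5)(26.5)(0.491)² = 2.555 kg·m².
α = τ/I = 3.28/2.555 = 1.284 rad/s².
ω = ω₀ + αt = 0 + (1.284)(28.4) = 36.45 rad/s.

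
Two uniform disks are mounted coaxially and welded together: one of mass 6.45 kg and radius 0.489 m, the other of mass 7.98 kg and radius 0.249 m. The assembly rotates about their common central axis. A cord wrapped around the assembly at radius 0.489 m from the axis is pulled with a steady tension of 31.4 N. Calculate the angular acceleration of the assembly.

I = ½M₁R₁² + ½M₂R₂² = ½(6.45)(0.489)² + ½(7.98)(0.249)² = 1.019 kg·m².
τ = F r = (31.4)(0.489) = 15.35 N·m.
α = τ/I = 15.35/1.019 = 15.07 rad/s².

α ≈ 15.1 rad/s²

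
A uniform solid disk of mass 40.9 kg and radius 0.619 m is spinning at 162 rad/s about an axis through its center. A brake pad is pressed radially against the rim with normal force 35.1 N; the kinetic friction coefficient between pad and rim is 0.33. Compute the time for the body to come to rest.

I = ½MR² = (1/2)(40.9)(0.619)² = 7.836 kg·m².
Friction force f = μN = (0.33)(35.1) = 11.58 N at the rim; torque magnitude τ = fR = 7.170 N·m, opposing ω.
|α| = τ/I = 7.170/7.836 = 0.9150 rad/s² (deceleration).
0 = ω₀ − |α|t ⇒ t = ω₀/|α| = 162/0.9150 = 177.0 s.

t ≈ 177 s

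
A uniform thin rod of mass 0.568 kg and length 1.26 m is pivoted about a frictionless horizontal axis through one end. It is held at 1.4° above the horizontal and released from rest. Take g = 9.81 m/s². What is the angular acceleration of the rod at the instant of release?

About the pivot, I = (1/3)ML² = (1/3)(0.568)(1.26)² = 0.3006 kg·m².
The weight acts at the center, a distance L/2 = 0.6300 m from the pivot; τ = Mg(L/2) cos 1.4° = 3.509 N·m.
α = τ/I = 3.509/0.3006 = 11.68 rad/s².

α ≈ 11.7 rad/s²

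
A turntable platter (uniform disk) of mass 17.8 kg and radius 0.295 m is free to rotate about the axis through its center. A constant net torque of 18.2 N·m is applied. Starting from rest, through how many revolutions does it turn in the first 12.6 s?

I = ½MR² = (1/2)(17.8)(0.295)² = 0.7745 kg·m².
α = τ/I = 18.2/0.7745 = 23.50 rad/s².
θ = ½αt² = ½(23.50)(12.6)² = 1865 rad.
Revolutions = θ/(2π) = 296.9.

≈ 297 revolutions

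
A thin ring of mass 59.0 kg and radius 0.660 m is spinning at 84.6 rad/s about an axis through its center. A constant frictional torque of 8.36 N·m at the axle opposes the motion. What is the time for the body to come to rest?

t ≈ 260 s

I = MR² = (59.0)(0.660)² = 25.70 kg·m².
The net torque has magnitude 8.36 N·m, opposing ω.
|α| = τ/I = 8.360/25.70 = 0.3253 rad/s² (deceleration).
0 = ω₀ − |α|t ⇒ t = ω₀/|α| = 84.6/0.3253 = 260.1 s.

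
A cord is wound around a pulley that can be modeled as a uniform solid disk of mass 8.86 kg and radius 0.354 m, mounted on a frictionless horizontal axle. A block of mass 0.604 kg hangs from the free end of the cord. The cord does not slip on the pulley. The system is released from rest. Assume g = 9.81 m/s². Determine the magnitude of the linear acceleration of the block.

a ≈ 1.18 m/s²

I = ½MR² = (1/2)(8.86)(0.354)² = 0.5551 kg·m².
Block: mg − T = ma. Pulley: TR = Iα. No-slip: a = αR, so T = (I/R²)a = 4.430·a.
Then mg = (m + 4.430)a, so a = (0.604)(9.81)/(0.604 + 4.430) = 1.177 m/s².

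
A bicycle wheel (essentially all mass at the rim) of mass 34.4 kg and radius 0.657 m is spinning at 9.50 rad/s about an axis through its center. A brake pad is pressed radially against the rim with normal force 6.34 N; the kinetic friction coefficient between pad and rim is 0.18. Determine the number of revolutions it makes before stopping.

I = MR² = (34.4)(0.657)² = 14.85 kg·m².
Friction force f = μN = (0.18)(6.34) = 1.141 N at the rim; torque magnitude τ = fR = 0.7498 N·m, opposing ω.
|α| = τ/I = 0.7498/14.85 = 0.05049 rad/s² (deceleration).
ω² = ω₀² − 2|α|θ with ω = 0 ⇒ θ = ω₀²/(2|α|) = 893.7 rad = 142.2 rev.

≈ 142 revolutions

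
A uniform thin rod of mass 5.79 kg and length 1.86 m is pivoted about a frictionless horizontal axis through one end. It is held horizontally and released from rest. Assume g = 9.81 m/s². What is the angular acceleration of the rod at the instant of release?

About the pivot, I = (1/3)ML² = (1/3)(5.79)(1.86)² = 6.677 kg·m².
The weight acts at the center, a distance L/2 = 0.9300 m from the pivot; τ = Mg(L/2) = 52.82 N·m.
α = τ/I = 52.82/6.677 = 7.911 rad/s².
(Equivalently α = (3g/(2L)) = 7.911 rad/s².)

α ≈ 7.91 rad/s²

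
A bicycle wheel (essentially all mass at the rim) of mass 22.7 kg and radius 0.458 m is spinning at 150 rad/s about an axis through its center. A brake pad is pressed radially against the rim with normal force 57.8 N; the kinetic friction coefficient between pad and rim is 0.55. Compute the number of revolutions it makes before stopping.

≈ 586 revolutions

I = MR² = (22.7)(0.458)² = 4.762 kg·m².
Friction force f = μN = (0.55)(57.8) = 31.79 N at the rim; torque magnitude τ = fR = 14.56 N·m, opposing ω.
|α| = τ/I = 14.56/4.762 = 3.058 rad/s² (deceleration).
ω² = ω₀² − 2|α|θ with ω = 0 ⇒ θ = ω₀²/(2|α|) = 3679 rad = 585.6 rev.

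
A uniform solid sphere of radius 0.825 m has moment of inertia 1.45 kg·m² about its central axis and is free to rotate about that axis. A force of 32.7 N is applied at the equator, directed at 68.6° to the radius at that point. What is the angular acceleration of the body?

α ≈ 17.3 rad/s²

Only the tangential component produces torque: τ = F R sinθ = (32.7)(0.825) sin 68.6° = 25.12 N·m.
From τ = Iα: α = 25.12/1.450 = 17.32 rad/s².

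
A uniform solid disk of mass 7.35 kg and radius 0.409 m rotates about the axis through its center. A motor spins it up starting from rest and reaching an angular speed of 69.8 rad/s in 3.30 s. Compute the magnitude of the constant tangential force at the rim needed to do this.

I = ½MR² = (1/2)(7.35)(0.409)² = 0.6148 kg·m².
α = Δω/Δt = (69.8 − 0)/3.30 = 21.15 rad/s².
The required torque is τ = Iα = (0.6148)(21.15) = 13.00 N·m.
A tangential force at the rim gives τ = FR, so F = τ/R = 13.00/0.409 = 31.79 N.

F ≈ 31.8 N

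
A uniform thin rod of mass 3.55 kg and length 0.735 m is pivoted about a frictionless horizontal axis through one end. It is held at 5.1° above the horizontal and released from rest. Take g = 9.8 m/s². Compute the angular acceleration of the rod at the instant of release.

α ≈ 19.9 rad/s²

About the pivot, I = (1/3)ML² = (1/3)(3.55)(0.735)² = 0.6393 kg·m².
The weight acts at the center, a distance L/2 = 0.3675 m from the pivot; τ = Mg(L/2) cos 5.1° = 12.73 N·m.
α = τ/I = 12.73/0.6393 = 19.92 rad/s².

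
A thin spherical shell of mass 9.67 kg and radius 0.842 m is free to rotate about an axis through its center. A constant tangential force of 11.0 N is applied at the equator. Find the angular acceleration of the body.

α ≈ 2.03 rad/s²

I = (2/3)MR² = (2/3)(9.67)(0.842)² = 4.570 kg·m².
τ = F R = (11.0)(0.842) = 9.262 N·m.
From τ = Iα: α = 9.262/4.570 = 2.026 rad/s².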